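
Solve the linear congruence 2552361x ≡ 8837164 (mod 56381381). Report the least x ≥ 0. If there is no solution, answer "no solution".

2280564

First find gcd(2552361, 56381381):
56381381 = 22*2552361 + 229439
2552361 = 11*229439 + 28532
229439 = 8*28532 + 1183
28532 = 24*1183 + 140
1183 = 8*140 + 63
140 = 2*63 + 14
63 = 4*14 + 7
14 = 2*7 + 0
gcd = 7 and 7 | 8837164, so solutions exist. Divide through by 7: 364623x ≡ 1262452 (mod 8054483).
Now find 364623⁻¹ mod 8054483:
8054483 = 22*364623 + 32777
364623 = 11*32777 + 4076
32777 = 8*4076 + 169
4076 = 24*169 + 20
169 = 8*20 + 9
20 = 2*9 + 2
9 = 4*2 + 1
2 = 2*1 + 0
Back-substitute:
1 = 9 − 4·2
1 = −4·20 + 9·9
1 = 9·169 − 76·20
1 = −76·4076 + 1833·169
1 = 1833·32777 − 14740·4076
1 = −14740·364623 + 163973·32777
1 = 163973·8054483 − 3622146·364623
So 364623·(-3622146) ≡ 1 (mod 8054483), i.e. 364623⁻¹ ≡ 4432337.
Then x ≡ 4432337·1262452 ≡ 2280564 (mod 8054483); the smallest non-negative solution is x = 2280564.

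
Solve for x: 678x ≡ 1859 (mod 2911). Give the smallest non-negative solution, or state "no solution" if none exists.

1089

First find gcd(678, 2911):
2911 = 4·678 + 199
678 = 3·199 + 81
199 = 2·81 + 37
81 = 2·37 + 7
37 = 5·7 + 2
7 = 3·2 + 1
2 = 2·1 + 0
gcd = 1, so a unique solution mod 2911 exists.
Back-substitute for the Bézout coefficients:
1 = 7 − 3·2
1 = −3·37 + 16·7
1 = 16·81 − 35·37
1 = −35·199 + 86·81
1 = 86·678 − 293·199
1 = −293·2911 + 1258·678
So 678·(1258) ≡ 1 (mod 2911), giving 678⁻¹ ≡ 1258.
x ≡ 678⁻¹·1859 ≡ 1258·1859 ≡ 1089 (mod 2911).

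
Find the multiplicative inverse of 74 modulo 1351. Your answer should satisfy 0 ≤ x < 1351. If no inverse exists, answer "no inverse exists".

Run Euclid on (1351, 74):
1351 = 18*74 + 19
74 = 3*19 + 17
19 = 1*17 + 2
17 = 8*2 + 1
2 = 2*1 + 0
gcd = 1, so the inverse exists. Back-substitute:
1 = 17 − 8·2
1 = −8·19 + 9·17
1 = 9·74 − 35·19
1 = −35·1351 + 639·74
So 74·639 ≡ 1 (mod 1351).

639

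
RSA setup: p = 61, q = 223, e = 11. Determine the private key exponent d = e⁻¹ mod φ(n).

φ(n) = (p−1)(q−1) = 60·222 = 13320.
Need d with 11·d ≡ 1 (mod 13320). Apply the extended Euclidean algorithm:
13320 = 1210*11 + 10
11 = 1*10 + 1
10 = 10*1 + 0
Back-substitute:
1 = 11 − 10
1 = −13320 + 1211·11
So 11·1211 ≡ 1 (mod 13320), hence d = 1211.

1211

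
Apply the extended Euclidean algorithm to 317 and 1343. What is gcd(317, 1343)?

Apply Euclid's algorithm to 1343 and 317:
1343 = 4*317 + 75
317 = 4*75 + 17
75 = 4*17 + 7
17 = 2*7 + 3
7 = 2*3 + 1
3 = 3*1 + 0
gcd(317, 1343) = 1.
Express as a combination:
1 = 7 − 2·3
1 = −2·17 + 5·7
1 = 5·75 − 22·17
1 = −22·317 + 93·75
1 = 93·1343 − 394·317
So 1 = (93)·1343 + (-394)·317.

1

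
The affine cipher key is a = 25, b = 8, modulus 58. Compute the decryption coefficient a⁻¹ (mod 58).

gcd(58, 25) by repeated division:
58 = 2×25 + 8
25 = 3×8 + 1
8 = 8×1 + 0
gcd = 1, so the inverse exists. Back-substitute:
1 = 25 − 3·8
1 = −3·58 + 7·25
So 25·7 ≡ 1 (mod 58).

7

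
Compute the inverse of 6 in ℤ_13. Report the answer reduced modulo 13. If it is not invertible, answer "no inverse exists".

Apply the Euclidean algorithm to 13 and 6:
13 = 2*6 + 1
6 = 6*1 + 0
Since gcd(6, 13) = 1, back-substitute to write 1 as a combination:
1 = 13 − 2·6
Thus 6·(-2) ≡ 1 (mod 13); reducing, -2 mod 13 = 11.

11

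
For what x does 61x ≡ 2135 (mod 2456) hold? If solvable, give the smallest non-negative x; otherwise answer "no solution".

35

First find gcd(61, 2456):
2456 = 40×61 + 16
61 = 3×16 + 13
16 = 1×13 + 3
13 = 4×3 + 1
3 = 3×1 + 0
gcd = 1, so a unique solution mod 2456 exists.
Back-substitute for the Bézout coefficients:
1 = 13 − 4·3
1 = −4·16 + 5·13
1 = 5·61 − 19·16
1 = −19·2456 + 765·61
So 61·(765) ≡ 1 (mod 2456), giving 61⁻¹ ≡ 765.
x ≡ 61⁻¹·2135 ≡ 765·2135 ≡ 35 (mod 2456).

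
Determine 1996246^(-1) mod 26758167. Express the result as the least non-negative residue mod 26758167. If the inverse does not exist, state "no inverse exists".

25859131

Run Euclid on (26758167, 1996246):
26758167 = 13·1996246 + 806969
1996246 = 2·806969 + 382308
806969 = 2·382308 + 42353
382308 = 9·42353 + 1131
42353 = 37·1131 + 506
1131 = 2·506 + 119
506 = 4·119 + 30
119 = 3·30 + 29
30 = 1·29 + 1
29 = 29·1 + 0
The gcd is 1. Working backward:
1 = 30 − 29
1 = −119 + 4·30
1 = 4·506 − 17·119
1 = −17·1131 + 38·506
1 = 38·42353 − 1423·1131
1 = −1423·382308 + 12845·42353
1 = 12845·806969 − 27113·382308
1 = −27113·1996246 + 67071·806969
1 = 67071·26758167 − 899036·1996246
Thus 1996246·(-899036) ≡ 1 (mod 26758167); reducing, -899036 mod 26758167 = 25859131.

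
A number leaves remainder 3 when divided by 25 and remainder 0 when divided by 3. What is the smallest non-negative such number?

Write x = 3 + 25·k. Then 25·k ≡ 0 − 3 ≡ 0 (mod 3).
Need 25⁻¹ mod 3. Extended Euclid on (3, 1):
3 = 3×1 + 0
25⁻¹ ≡ 1 (mod 3), so k ≡ 1·0 ≡ 0 (mod 3).
x = 3 + 25·0 = 3.

3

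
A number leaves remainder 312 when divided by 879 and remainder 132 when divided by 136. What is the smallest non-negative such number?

Write x = 312 + 879·k. Then 879·k ≡ 132 − 312 ≡ 92 (mod 136).
Need 879⁻¹ mod 136. Extended Euclid on (136, 63):
136 = 2·63 + 10
63 = 6·10 + 3
10 = 3·3 + 1
3 = 3·1 + 0
Back-substitute:
1 = 10 − 3·3
1 = −3·63 + 19·10
1 = 19·136 − 41·63
879⁻¹ ≡ 95 (mod 136), so k ≡ 95·92 ≡ 36 (mod 136).
x = 312 + 879·36 = 31956.

31956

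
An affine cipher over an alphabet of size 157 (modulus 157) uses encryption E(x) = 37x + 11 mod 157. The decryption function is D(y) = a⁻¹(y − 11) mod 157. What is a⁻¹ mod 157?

17

Run Euclid on (157, 37):
157 = 4·37 + 9
37 = 4·9 + 1
9 = 9·1 + 0
Since gcd(37, 157) = 1, back-substitute to write 1 as a combination:
1 = 37 − 4·9
1 = −4·157 + 17·37
So 37·17 ≡ 1 (mod 157).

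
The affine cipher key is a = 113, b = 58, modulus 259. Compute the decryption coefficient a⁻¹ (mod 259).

204

Extended Euclidean algorithm:
259 = 2·113 + 33
113 = 3·33 + 14
33 = 2·14 + 5
14 = 2·5 + 4
5 = 1·4 + 1
4 = 4·1 + 0
gcd = 1, so the inverse exists. Back-substitute:
1 = 5 − 4
1 = −14 + 3·5
1 = 3·33 − 7·14
1 = −7·113 + 24·33
1 = 24·259 − 55·113
Thus 113·(-55) ≡ 1 (mod 259); reducing, -55 mod 259 = 204.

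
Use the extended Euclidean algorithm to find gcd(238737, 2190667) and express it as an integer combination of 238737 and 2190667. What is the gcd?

Euclidean algorithm:
2190667 = 9*238737 + 42034
238737 = 5*42034 + 28567
42034 = 1*28567 + 13467
28567 = 2*13467 + 1633
13467 = 8*1633 + 403
1633 = 4*403 + 21
403 = 19*21 + 4
21 = 5*4 + 1
4 = 4*1 + 0
gcd(238737, 2190667) = 1.
Working backward:
1 = 21 − 5·4
1 = −5·403 + 96·21
1 = 96·1633 − 389·403
1 = −389·13467 + 3208·1633
1 = 3208·28567 − 6805·13467
1 = −6805·42034 + 10013·28567
1 = 10013·238737 − 56870·42034
1 = −56870·2190667 + 521843·238737
So 1 = (-56870)·2190667 + (521843)·238737.

1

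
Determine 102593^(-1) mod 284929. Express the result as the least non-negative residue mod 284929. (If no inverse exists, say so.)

Run Euclid on (284929, 102593):
284929 = 2·102593 + 79743
102593 = 1·79743 + 22850
79743 = 3·22850 + 11193
22850 = 2·11193 + 464
11193 = 24·464 + 57
464 = 8·57 + 8
57 = 7·8 + 1
8 = 8·1 + 0
Since gcd(102593, 284929) = 1, back-substitute to write 1 as a combination:
1 = 57 − 7·8
1 = −7·464 + 57·57
1 = 57·11193 − 1375·464
1 = −1375·22850 + 2807·11193
1 = 2807·79743 − 9796·22850
1 = −9796·102593 + 12603·79743
1 = 12603·284929 − 35002·102593
So 102593·(-35002) ≡ 1 (mod 284929), and -35002 ≡ 249927 (mod 284929).

249927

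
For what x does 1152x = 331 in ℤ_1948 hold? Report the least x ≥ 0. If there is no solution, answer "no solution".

gcd(1152, 1948):
1948 = 1*1152 + 796
1152 = 1*796 + 356
796 = 2*356 + 84
356 = 4*84 + 20
84 = 4*20 + 4
20 = 5*4 + 0
gcd = 4, but 4 ∤ 331, so the congruence has no solution.

no solution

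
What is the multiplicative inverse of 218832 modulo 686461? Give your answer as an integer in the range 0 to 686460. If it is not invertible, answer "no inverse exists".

459733

Run Euclid on (686461, 218832):
686461 = 3*218832 + 29965
218832 = 7*29965 + 9077
29965 = 3*9077 + 2734
9077 = 3*2734 + 875
2734 = 3*875 + 109
875 = 8*109 + 3
109 = 36*3 + 1
3 = 3*1 + 0
The gcd is 1. Working backward:
1 = 109 − 36·3
1 = −36·875 + 289·109
1 = 289·2734 − 903·875
1 = −903·9077 + 2998·2734
1 = 2998·29965 − 9897·9077
1 = −9897·218832 + 72277·29965
1 = 72277·686461 − 226728·218832
Hence 218832⁻¹ ≡ -226728 ≡ 459733 (mod 686461).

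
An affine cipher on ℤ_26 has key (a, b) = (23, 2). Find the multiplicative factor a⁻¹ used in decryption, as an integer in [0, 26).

Run Euclid on (26, 23):
26 = 1·23 + 3
23 = 7·3 + 2
3 = 1·2 + 1
2 = 2·1 + 0
gcd = 1, so the inverse exists. Back-substitute:
1 = 3 − 2
1 = −23 + 8·3
1 = 8·26 − 9·23
So 23·(-9) ≡ 1 (mod 26), and -9 ≡ 17 (mod 26).

17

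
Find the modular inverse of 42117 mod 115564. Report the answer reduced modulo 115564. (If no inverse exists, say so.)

Apply the Euclidean algorithm to 115564 and 42117:
115564 = 2*42117 + 31330
42117 = 1*31330 + 10787
31330 = 2*10787 + 9756
10787 = 1*9756 + 1031
9756 = 9*1031 + 477
1031 = 2*477 + 77
477 = 6*77 + 15
77 = 5*15 + 2
15 = 7*2 + 1
2 = 2*1 + 0
gcd = 1, so the inverse exists. Back-substitute:
1 = 15 − 7·2
1 = −7·77 + 36·15
1 = 36·477 − 223·77
1 = −223·1031 + 482·477
1 = 482·9756 − 4561·1031
1 = −4561·10787 + 5043·9756
1 = 5043·31330 − 14647·10787
1 = −14647·42117 + 19690·31330
1 = 19690·115564 − 54027·42117
Thus 42117·(-54027) ≡ 1 (mod 115564); reducing, -54027 mod 115564 = 61537.

61537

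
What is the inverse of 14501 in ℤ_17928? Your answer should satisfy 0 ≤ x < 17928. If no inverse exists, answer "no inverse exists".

Extended Euclidean algorithm:
17928 = 1·14501 + 3427
14501 = 4·3427 + 793
3427 = 4·793 + 255
793 = 3·255 + 28
255 = 9·28 + 3
28 = 9·3 + 1
3 = 3·1 + 0
gcd = 1, so the inverse exists. Back-substitute:
1 = 28 − 9·3
1 = −9·255 + 82·28
1 = 82·793 − 255·255
1 = −255·3427 + 1102·793
1 = 1102·14501 − 4663·3427
1 = −4663·17928 + 5765·14501
So 14501·5765 ≡ 1 (mod 17928).

5765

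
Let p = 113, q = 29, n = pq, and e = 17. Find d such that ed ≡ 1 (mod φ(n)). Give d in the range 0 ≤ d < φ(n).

369

φ(n) = (p−1)(q−1) = 112·28 = 3136.
Need d with 17·d ≡ 1 (mod 3136). Apply the extended Euclidean algorithm:
3136 = 184×17 + 8
17 = 2×8 + 1
8 = 8×1 + 0
Back-substitute:
1 = 17 − 2·8
1 = −2·3136 + 369·17
So 17·369 ≡ 1 (mod 3136), hence d = 369.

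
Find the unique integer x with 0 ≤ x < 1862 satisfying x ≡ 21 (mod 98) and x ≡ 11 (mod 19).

Write x = 21 + 98·k. Then 98·k ≡ 11 − 21 ≡ 9 (mod 19).
Need 98⁻¹ mod 19. Extended Euclid on (19, 3):
19 = 6·3 + 1
3 = 3·1 + 0
Back-substitute:
1 = 19 − 6·3
98⁻¹ ≡ 13 (mod 19), so k ≡ 13·9 ≡ 3 (mod 19).
x = 21 + 98·3 = 315.

315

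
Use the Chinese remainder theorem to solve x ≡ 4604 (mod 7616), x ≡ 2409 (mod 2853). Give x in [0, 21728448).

2441724

Write x = 4604 + 7616·k. Then 7616·k ≡ 2409 − 4604 ≡ 658 (mod 2853).
Need 7616⁻¹ mod 2853. Extended Euclid on (2853, 1910):
2853 = 1·1910 + 943
1910 = 2·943 + 24
943 = 39·24 + 7
24 = 3·7 + 3
7 = 2·3 + 1
3 = 3·1 + 0
Back-substitute:
1 = 7 − 2·3
1 = −2·24 + 7·7
1 = 7·943 − 275·24
1 = −275·1910 + 557·943
1 = 557·2853 − 832·1910
7616⁻¹ ≡ 2021 (mod 2853), so k ≡ 2021·658 ≡ 320 (mod 2853).
x = 4604 + 7616·320 = 2441724.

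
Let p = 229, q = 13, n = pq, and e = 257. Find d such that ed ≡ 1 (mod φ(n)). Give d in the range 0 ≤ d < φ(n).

2225

φ(n) = (p−1)(q−1) = 228·12 = 2736.
Need d with 257·d ≡ 1 (mod 2736). Apply the extended Euclidean algorithm:
2736 = 10·257 + 166
257 = 1·166 + 91
166 = 1·91 + 75
91 = 1·75 + 16
75 = 4·16 + 11
16 = 1·11 + 5
11 = 2·5 + 1
5 = 5·1 + 0
Back-substitute:
1 = 11 − 2·5
1 = −2·16 + 3·11
1 = 3·75 − 14·16
1 = −14·91 + 17·75
1 = 17·166 − 31·91
1 = −31·257 + 48·166
1 = 48·2736 − 511·257
So 257·(-511) ≡ 1 (mod 2736), hence d ≡ -511 ≡ 2225 (mod 2736).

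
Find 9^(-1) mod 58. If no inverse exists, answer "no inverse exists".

Apply the Euclidean algorithm to 58 and 9:
58 = 6·9 + 4
9 = 2·4 + 1
4 = 4·1 + 0
The gcd is 1. Working backward:
1 = 9 − 2·4
1 = −2·58 + 13·9
So 9·13 ≡ 1 (mod 58).

13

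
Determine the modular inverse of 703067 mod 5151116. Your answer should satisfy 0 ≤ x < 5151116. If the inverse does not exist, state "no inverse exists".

Extended Euclidean algorithm:
5151116 = 7*703067 + 229647
703067 = 3*229647 + 14126
229647 = 16*14126 + 3631
14126 = 3*3631 + 3233
3631 = 1*3233 + 398
3233 = 8*398 + 49
398 = 8*49 + 6
49 = 8*6 + 1
6 = 6*1 + 0
gcd = 1, so the inverse exists. Back-substitute:
1 = 49 − 8·6
1 = −8·398 + 65·49
1 = 65·3233 − 528·398
1 = −528·3631 + 593·3233
1 = 593·14126 − 2307·3631
1 = −2307·229647 + 37505·14126
1 = 37505·703067 − 114822·229647
1 = −114822·5151116 + 841259·703067
So 703067·841259 ≡ 1 (mod 5151116).

841259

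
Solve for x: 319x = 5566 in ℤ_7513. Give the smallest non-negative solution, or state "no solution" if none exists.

41

First find gcd(319, 7513):
7513 = 23×319 + 176
319 = 1×176 + 143
176 = 1×143 + 33
143 = 4×33 + 11
33 = 3×11 + 0
gcd = 11 and 11 | 5566, so solutions exist. Divide through by 11: 29x ≡ 506 (mod 683).
Now find 29⁻¹ mod 683:
683 = 23·29 + 16
29 = 1·16 + 13
16 = 1·13 + 3
13 = 4·3 + 1
3 = 3·1 + 0
Back-substitute:
1 = 13 − 4·3
1 = −4·16 + 5·13
1 = 5·29 − 9·16
1 = −9·683 + 212·29
So 29⁻¹ ≡ 212 (mod 683).
Then x ≡ 212·506 ≡ 41 (mod 683); the smallest non-negative solution is x = 41.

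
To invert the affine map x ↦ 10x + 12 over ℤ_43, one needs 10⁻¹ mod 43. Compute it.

13

Run Euclid on (43, 10):
43 = 4*10 + 3
10 = 3*3 + 1
3 = 3*1 + 0
The gcd is 1. Working backward:
1 = 10 − 3·3
1 = −3·43 + 13·10
So 10·13 ≡ 1 (mod 43).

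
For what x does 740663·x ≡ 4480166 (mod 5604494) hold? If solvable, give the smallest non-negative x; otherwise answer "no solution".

no solution

gcd(740663, 5604494):
5604494 = 7·740663 + 419853
740663 = 1·419853 + 320810
419853 = 1·320810 + 99043
320810 = 3·99043 + 23681
99043 = 4·23681 + 4319
23681 = 5·4319 + 2086
4319 = 2·2086 + 147
2086 = 14·147 + 28
147 = 5·28 + 7
28 = 4·7 + 0
gcd = 7, but 7 ∤ 4480166, so the congruence has no solution.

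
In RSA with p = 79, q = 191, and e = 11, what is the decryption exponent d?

φ(n) = (p−1)(q−1) = 78·190 = 14820.
Need d with 11·d ≡ 1 (mod 14820). Apply the extended Euclidean algorithm:
14820 = 1347*11 + 3
11 = 3*3 + 2
3 = 1*2 + 1
2 = 2*1 + 0
Back-substitute:
1 = 3 − 2
1 = −11 + 4·3
1 = 4·14820 − 5389·11
So 11·(-5389) ≡ 1 (mod 14820), hence d ≡ -5389 ≡ 9431 (mod 14820).

9431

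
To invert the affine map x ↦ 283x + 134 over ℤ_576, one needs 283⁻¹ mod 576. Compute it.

Apply the Euclidean algorithm to 576 and 283:
576 = 2×283 + 10
283 = 28×10 + 3
10 = 3×3 + 1
3 = 3×1 + 0
The gcd is 1. Working backward:
1 = 10 − 3·3
1 = −3·283 + 85·10
1 = 85·576 − 173·283
Hence 283⁻¹ ≡ -173 ≡ 403 (mod 576).

403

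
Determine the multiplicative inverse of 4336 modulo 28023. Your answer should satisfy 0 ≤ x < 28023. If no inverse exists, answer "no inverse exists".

Extended Euclidean algorithm:
28023 = 6*4336 + 2007
4336 = 2*2007 + 322
2007 = 6*322 + 75
322 = 4*75 + 22
75 = 3*22 + 9
22 = 2*9 + 4
9 = 2*4 + 1
4 = 4*1 + 0
Since gcd(4336, 28023) = 1, back-substitute to write 1 as a combination:
1 = 9 − 2·4
1 = −2·22 + 5·9
1 = 5·75 − 17·22
1 = −17·322 + 73·75
1 = 73·2007 − 455·322
1 = −455·4336 + 983·2007
1 = 983·28023 − 6353·4336
Hence 4336⁻¹ ≡ -6353 ≡ 21670 (mod 28023).

21670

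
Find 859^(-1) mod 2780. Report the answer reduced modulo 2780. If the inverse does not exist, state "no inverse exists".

Run Euclid on (2780, 859):
2780 = 3×859 + 203
859 = 4×203 + 47
203 = 4×47 + 15
47 = 3×15 + 2
15 = 7×2 + 1
2 = 2×1 + 0
The gcd is 1. Working backward:
1 = 15 − 7·2
1 = −7·47 + 22·15
1 = 22·203 − 95·47
1 = −95·859 + 402·203
1 = 402·2780 − 1301·859
Thus 859·(-1301) ≡ 1 (mod 2780); reducing, -1301 mod 2780 = 1479.

1479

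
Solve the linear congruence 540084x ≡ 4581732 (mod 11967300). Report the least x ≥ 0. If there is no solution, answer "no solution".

6523

First find gcd(540084, 11967300):
11967300 = 22×540084 + 85452
540084 = 6×85452 + 27372
85452 = 3×27372 + 3336
27372 = 8×3336 + 684
3336 = 4×684 + 600
684 = 1×600 + 84
600 = 7×84 + 12
84 = 7×12 + 0
gcd = 12 and 12 | 4581732, so solutions exist. Divide through by 12: 45007x ≡ 381811 (mod 997275).
Now find 45007⁻¹ mod 997275:
997275 = 22·45007 + 7121
45007 = 6·7121 + 2281
7121 = 3·2281 + 278
2281 = 8·278 + 57
278 = 4·57 + 50
57 = 1·50 + 7
50 = 7·7 + 1
7 = 7·1 + 0
Back-substitute:
1 = 50 − 7·7
1 = −7·57 + 8·50
1 = 8·278 − 39·57
1 = −39·2281 + 320·278
1 = 320·7121 − 999·2281
1 = −999·45007 + 6314·7121
1 = 6314·997275 − 139907·45007
So 45007·(-139907) ≡ 1 (mod 997275), i.e. 45007⁻¹ ≡ 857368.
Then x ≡ 857368·381811 ≡ 6523 (mod 997275); the smallest non-negative solution is x = 6523.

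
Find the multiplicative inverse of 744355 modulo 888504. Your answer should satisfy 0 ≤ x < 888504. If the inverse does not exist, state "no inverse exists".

gcd(888504, 744355) by repeated division:
888504 = 1*744355 + 144149
744355 = 5*144149 + 23610
144149 = 6*23610 + 2489
23610 = 9*2489 + 1209
2489 = 2*1209 + 71
1209 = 17*71 + 2
71 = 35*2 + 1
2 = 2*1 + 0
Since gcd(744355, 888504) = 1, back-substitute to write 1 as a combination:
1 = 71 − 35·2
1 = −35·1209 + 596·71
1 = 596·2489 − 1227·1209
1 = −1227·23610 + 11639·2489
1 = 11639·144149 − 71061·23610
1 = −71061·744355 + 366944·144149
1 = 366944·888504 − 438005·744355
Hence 744355⁻¹ ≡ -438005 ≡ 450499 (mod 888504).

450499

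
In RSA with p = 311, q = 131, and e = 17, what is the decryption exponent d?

11853

φ(n) = (p−1)(q−1) = 310·130 = 40300.
Need d with 17·d ≡ 1 (mod 40300). Apply the extended Euclidean algorithm:
40300 = 2370×17 + 10
17 = 1×10 + 7
10 = 1×7 + 3
7 = 2×3 + 1
3 = 3×1 + 0
Back-substitute:
1 = 7 − 2·3
1 = −2·10 + 3·7
1 = 3·17 − 5·10
1 = −5·40300 + 11853·17
So 17·11853 ≡ 1 (mod 40300), hence d = 11853.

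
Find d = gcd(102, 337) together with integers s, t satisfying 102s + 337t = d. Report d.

Euclidean algorithm:
337 = 3×102 + 31
102 = 3×31 + 9
31 = 3×9 + 4
9 = 2×4 + 1
4 = 4×1 + 0
gcd(102, 337) = 1.
Express as a combination:
1 = 9 − 2·4
1 = −2·31 + 7·9
1 = 7·102 − 23·31
1 = −23·337 + 76·102
So 1 = (-23)·337 + (76)·102.

1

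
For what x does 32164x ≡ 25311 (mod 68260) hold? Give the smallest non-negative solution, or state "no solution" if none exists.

gcd(32164, 68260):
68260 = 2*32164 + 3932
32164 = 8*3932 + 708
3932 = 5*708 + 392
708 = 1*392 + 316
392 = 1*316 + 76
316 = 4*76 + 12
76 = 6*12 + 4
12 = 3*4 + 0
gcd = 4, but 4 ∤ 25311, so the congruence has no solution.

no solution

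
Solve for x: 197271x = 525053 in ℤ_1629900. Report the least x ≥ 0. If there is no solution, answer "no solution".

gcd(197271, 1629900):
1629900 = 8·197271 + 51732
197271 = 3·51732 + 42075
51732 = 1·42075 + 9657
42075 = 4·9657 + 3447
9657 = 2·3447 + 2763
3447 = 1·2763 + 684
2763 = 4·684 + 27
684 = 25·27 + 9
27 = 3·9 + 0
gcd = 9, but 9 ∤ 525053, so the congruence has no solution.

no solution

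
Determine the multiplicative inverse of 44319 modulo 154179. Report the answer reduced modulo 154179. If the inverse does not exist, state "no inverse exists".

no inverse exists

Euclidean algorithm on 154179, 44319:
154179 = 3*44319 + 21222
44319 = 2*21222 + 1875
21222 = 11*1875 + 597
1875 = 3*597 + 84
597 = 7*84 + 9
84 = 9*9 + 3
9 = 3*3 + 0
The gcd is 3, not 1, hence no inverse exists.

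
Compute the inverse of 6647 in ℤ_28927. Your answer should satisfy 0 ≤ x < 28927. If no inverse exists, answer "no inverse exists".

Apply the Euclidean algorithm to 28927 and 6647:
28927 = 4*6647 + 2339
6647 = 2*2339 + 1969
2339 = 1*1969 + 370
1969 = 5*370 + 119
370 = 3*119 + 13
119 = 9*13 + 2
13 = 6*2 + 1
2 = 2*1 + 0
Since gcd(6647, 28927) = 1, back-substitute to write 1 as a combination:
1 = 13 − 6·2
1 = −6·119 + 55·13
1 = 55·370 − 171·119
1 = −171·1969 + 910·370
1 = 910·2339 − 1081·1969
1 = −1081·6647 + 3072·2339
1 = 3072·28927 − 13369·6647
Thus 6647·(-13369) ≡ 1 (mod 28927); reducing, -13369 mod 28927 = 15558.

15558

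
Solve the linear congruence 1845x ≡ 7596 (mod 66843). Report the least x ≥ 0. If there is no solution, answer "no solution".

First find gcd(1845, 66843):
66843 = 36·1845 + 423
1845 = 4·423 + 153
423 = 2·153 + 117
153 = 1·117 + 36
117 = 3·36 + 9
36 = 4·9 + 0
gcd = 9 and 9 | 7596, so solutions exist. Divide through by 9: 205x ≡ 844 (mod 7427).
Now find 205⁻¹ mod 7427:
7427 = 36*205 + 47
205 = 4*47 + 17
47 = 2*17 + 13
17 = 1*13 + 4
13 = 3*4 + 1
4 = 4*1 + 0
Back-substitute:
1 = 13 − 3·4
1 = −3·17 + 4·13
1 = 4·47 − 11·17
1 = −11·205 + 48·47
1 = 48·7427 − 1739·205
So 205·(-1739) ≡ 1 (mod 7427), i.e. 205⁻¹ ≡ 5688.
Then x ≡ 5688·844 ≡ 2830 (mod 7427); the smallest non-negative solution is x = 2830.

2830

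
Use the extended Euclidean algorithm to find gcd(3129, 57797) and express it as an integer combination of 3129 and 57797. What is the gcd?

Euclidean algorithm:
57797 = 18·3129 + 1475
3129 = 2·1475 + 179
1475 = 8·179 + 43
179 = 4·43 + 7
43 = 6·7 + 1
7 = 7·1 + 0
gcd(3129, 57797) = 1.
Express as a combination:
1 = 43 − 6·7
1 = −6·179 + 25·43
1 = 25·1475 − 206·179
1 = −206·3129 + 437·1475
1 = 437·57797 − 8072·3129
So 1 = (437)·57797 + (-8072)·3129.

1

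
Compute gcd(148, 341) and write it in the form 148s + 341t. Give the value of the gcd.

1

Euclidean algorithm:
341 = 2*148 + 45
148 = 3*45 + 13
45 = 3*13 + 6
13 = 2*6 + 1
6 = 6*1 + 0
gcd(148, 341) = 1.
Working backward:
1 = 13 − 2·6
1 = −2·45 + 7·13
1 = 7·148 − 23·45
1 = −23·341 + 53·148
So 1 = (-23)·341 + (53)·148.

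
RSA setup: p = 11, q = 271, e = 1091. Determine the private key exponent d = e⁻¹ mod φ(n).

φ(n) = (p−1)(q−1) = 10·270 = 2700.
Need d with 1091·d ≡ 1 (mod 2700). Apply the extended Euclidean algorithm:
2700 = 2×1091 + 518
1091 = 2×518 + 55
518 = 9×55 + 23
55 = 2×23 + 9
23 = 2×9 + 5
9 = 1×5 + 4
5 = 1×4 + 1
4 = 4×1 + 0
Back-substitute:
1 = 5 − 4
1 = −9 + 2·5
1 = 2·23 − 5·9
1 = −5·55 + 12·23
1 = 12·518 − 113·55
1 = −113·1091 + 238·518
1 = 238·2700 − 589·1091
So 1091·(-589) ≡ 1 (mod 2700), hence d ≡ -589 ≡ 2111 (mod 2700).

2111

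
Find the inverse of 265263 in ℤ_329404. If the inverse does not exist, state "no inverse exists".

11663

gcd(329404, 265263) by repeated division:
329404 = 1*265263 + 64141
265263 = 4*64141 + 8699
64141 = 7*8699 + 3248
8699 = 2*3248 + 2203
3248 = 1*2203 + 1045
2203 = 2*1045 + 113
1045 = 9*113 + 28
113 = 4*28 + 1
28 = 28*1 + 0
The gcd is 1. Working backward:
1 = 113 − 4·28
1 = −4·1045 + 37·113
1 = 37·2203 − 78·1045
1 = −78·3248 + 115·2203
1 = 115·8699 − 308·3248
1 = −308·64141 + 2271·8699
1 = 2271·265263 − 9392·64141
1 = −9392·329404 + 11663·265263
So 265263·11663 ≡ 1 (mod 329404).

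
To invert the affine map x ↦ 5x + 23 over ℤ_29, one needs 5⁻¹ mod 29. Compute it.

gcd(29, 5) by repeated division:
29 = 5*5 + 4
5 = 1*4 + 1
4 = 4*1 + 0
The gcd is 1. Working backward:
1 = 5 − 4
1 = −29 + 6·5
So 5·6 ≡ 1 (mod 29).

6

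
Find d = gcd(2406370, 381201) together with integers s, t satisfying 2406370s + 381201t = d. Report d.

1

Apply Euclid's algorithm to 2406370 and 381201:
2406370 = 6×381201 + 119164
381201 = 3×119164 + 23709
119164 = 5×23709 + 619
23709 = 38×619 + 187
619 = 3×187 + 58
187 = 3×58 + 13
58 = 4×13 + 6
13 = 2×6 + 1
6 = 6×1 + 0
gcd(2406370, 381201) = 1.
Back-substituting:
1 = 13 − 2·6
1 = −2·58 + 9·13
1 = 9·187 − 29·58
1 = −29·619 + 96·187
1 = 96·23709 − 3677·619
1 = −3677·119164 + 18481·23709
1 = 18481·381201 − 59120·119164
1 = −59120·2406370 + 373201·381201
So 1 = (-59120)·2406370 + (373201)·381201.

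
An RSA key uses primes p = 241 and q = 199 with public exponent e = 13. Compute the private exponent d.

φ(n) = (p−1)(q−1) = 240·198 = 47520.
Need d with 13·d ≡ 1 (mod 47520). Apply the extended Euclidean algorithm:
47520 = 3655*13 + 5
13 = 2*5 + 3
5 = 1*3 + 2
3 = 1*2 + 1
2 = 2*1 + 0
Back-substitute:
1 = 3 − 2
1 = −5 + 2·3
1 = 2·13 − 5·5
1 = −5·47520 + 18277·13
So 13·18277 ≡ 1 (mod 47520), hence d = 18277.

18277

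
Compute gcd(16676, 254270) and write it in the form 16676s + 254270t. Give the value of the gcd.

2

Repeated division:
254270 = 15*16676 + 4130
16676 = 4*4130 + 156
4130 = 26*156 + 74
156 = 2*74 + 8
74 = 9*8 + 2
8 = 4*2 + 0
gcd(16676, 254270) = 2.
Back-substituting:
2 = 74 − 9·8
2 = −9·156 + 19·74
2 = 19·4130 − 503·156
2 = −503·16676 + 2031·4130
2 = 2031·254270 − 30968·16676
So 2 = (2031)·254270 + (-30968)·16676.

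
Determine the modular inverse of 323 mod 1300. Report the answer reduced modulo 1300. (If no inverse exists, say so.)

Extended Euclidean algorithm:
1300 = 4×323 + 8
323 = 40×8 + 3
8 = 2×3 + 2
3 = 1×2 + 1
2 = 2×1 + 0
The gcd is 1. Working backward:
1 = 3 − 2
1 = −8 + 3·3
1 = 3·323 − 121·8
1 = −121·1300 + 487·323
So 323·487 ≡ 1 (mod 1300).

487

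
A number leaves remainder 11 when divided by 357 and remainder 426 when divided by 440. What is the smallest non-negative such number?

155306

Write x = 11 + 357·k. Then 357·k ≡ 426 − 11 ≡ 415 (mod 440).
Need 357⁻¹ mod 440. Extended Euclid on (440, 357):
440 = 1×357 + 83
357 = 4×83 + 25
83 = 3×25 + 8
25 = 3×8 + 1
8 = 8×1 + 0
Back-substitute:
1 = 25 − 3·8
1 = −3·83 + 10·25
1 = 10·357 − 43·83
1 = −43·440 + 53·357
357⁻¹ ≡ 53 (mod 440), so k ≡ 53·415 ≡ 435 (mod 440).
x = 11 + 357·435 = 155306.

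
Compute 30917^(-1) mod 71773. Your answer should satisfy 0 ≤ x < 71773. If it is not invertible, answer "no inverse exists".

9200

Extended Euclidean algorithm:
71773 = 2*30917 + 9939
30917 = 3*9939 + 1100
9939 = 9*1100 + 39
1100 = 28*39 + 8
39 = 4*8 + 7
8 = 1*7 + 1
7 = 7*1 + 0
The gcd is 1. Working backward:
1 = 8 − 7
1 = −39 + 5·8
1 = 5·1100 − 141·39
1 = −141·9939 + 1274·1100
1 = 1274·30917 − 3963·9939
1 = −3963·71773 + 9200·30917
So 30917·9200 ≡ 1 (mod 71773).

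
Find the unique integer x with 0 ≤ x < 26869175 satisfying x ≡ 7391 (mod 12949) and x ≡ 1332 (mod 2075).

Write x = 7391 + 12949·k. Then 12949·k ≡ 1332 − 7391 ≡ 166 (mod 2075).
Need 12949⁻¹ mod 2075. Extended Euclid on (2075, 499):
2075 = 4·499 + 79
499 = 6·79 + 25
79 = 3·25 + 4
25 = 6·4 + 1
4 = 4·1 + 0
Back-substitute:
1 = 25 − 6·4
1 = −6·79 + 19·25
1 = 19·499 − 120·79
1 = −120·2075 + 499·499
12949⁻¹ ≡ 499 (mod 2075), so k ≡ 499·166 ≡ 1909 (mod 2075).
x = 7391 + 12949·1909 = 24727032.

24727032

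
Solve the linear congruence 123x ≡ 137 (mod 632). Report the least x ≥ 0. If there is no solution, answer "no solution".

443

First find gcd(123, 632):
632 = 5*123 + 17
123 = 7*17 + 4
17 = 4*4 + 1
4 = 4*1 + 0
gcd = 1, so a unique solution mod 632 exists.
Back-substitute for the Bézout coefficients:
1 = 17 − 4·4
1 = −4·123 + 29·17
1 = 29·632 − 149·123
So 123·(-149) ≡ 1 (mod 632), giving 123⁻¹ ≡ 483.
x ≡ 123⁻¹·137 ≡ 483·137 ≡ 443 (mod 632).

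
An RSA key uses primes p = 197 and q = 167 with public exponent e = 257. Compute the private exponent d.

633

φ(n) = (p−1)(q−1) = 196·166 = 32536.
Need d with 257·d ≡ 1 (mod 32536). Apply the extended Euclidean algorithm:
32536 = 126·257 + 154
257 = 1·154 + 103
154 = 1·103 + 51
103 = 2·51 + 1
51 = 51·1 + 0
Back-substitute:
1 = 103 − 2·51
1 = −2·154 + 3·103
1 = 3·257 − 5·154
1 = −5·32536 + 633·257
So 257·633 ≡ 1 (mod 32536), hence d = 633.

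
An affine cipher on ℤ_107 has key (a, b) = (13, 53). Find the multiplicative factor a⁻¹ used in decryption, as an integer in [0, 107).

33

gcd(107, 13) by repeated division:
107 = 8×13 + 3
13 = 4×3 + 1
3 = 3×1 + 0
The gcd is 1. Working backward:
1 = 13 − 4·3
1 = −4·107 + 33·13
So 13·33 ≡ 1 (mod 107).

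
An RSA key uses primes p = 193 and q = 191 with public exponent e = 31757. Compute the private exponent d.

17093

φ(n) = (p−1)(q−1) = 192·190 = 36480.
Need d with 31757·d ≡ 1 (mod 36480). Apply the extended Euclidean algorithm:
36480 = 1×31757 + 4723
31757 = 6×4723 + 3419
4723 = 1×3419 + 1304
3419 = 2×1304 + 811
1304 = 1×811 + 493
811 = 1×493 + 318
493 = 1×318 + 175
318 = 1×175 + 143
175 = 1×143 + 32
143 = 4×32 + 15
32 = 2×15 + 2
15 = 7×2 + 1
2 = 2×1 + 0
Back-substitute:
1 = 15 − 7·2
1 = −7·32 + 15·15
1 = 15·143 − 67·32
1 = −67·175 + 82·143
1 = 82·318 − 149·175
1 = −149·493 + 231·318
1 = 231·811 − 380·493
1 = −380·1304 + 611·811
1 = 611·3419 − 1602·1304
1 = −1602·4723 + 2213·3419
1 = 2213·31757 − 14880·4723
1 = −14880·36480 + 17093·31757
So 31757·17093 ≡ 1 (mod 36480), hence d = 17093.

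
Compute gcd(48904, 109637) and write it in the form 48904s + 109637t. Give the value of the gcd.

1

Repeated division:
109637 = 2*48904 + 11829
48904 = 4*11829 + 1588
11829 = 7*1588 + 713
1588 = 2*713 + 162
713 = 4*162 + 65
162 = 2*65 + 32
65 = 2*32 + 1
32 = 32*1 + 0
gcd(48904, 109637) = 1.
Express as a combination:
1 = 65 − 2·32
1 = −2·162 + 5·65
1 = 5·713 − 22·162
1 = −22·1588 + 49·713
1 = 49·11829 − 365·1588
1 = −365·48904 + 1509·11829
1 = 1509·109637 − 3383·48904
So 1 = (1509)·109637 + (-3383)·48904.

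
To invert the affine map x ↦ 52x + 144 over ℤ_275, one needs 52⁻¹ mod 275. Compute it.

Apply the Euclidean algorithm to 275 and 52:
275 = 5×52 + 15
52 = 3×15 + 7
15 = 2×7 + 1
7 = 7×1 + 0
Since gcd(52, 275) = 1, back-substitute to write 1 as a combination:
1 = 15 − 2·7
1 = −2·52 + 7·15
1 = 7·275 − 37·52
Thus 52·(-37) ≡ 1 (mod 275); reducing, -37 mod 275 = 238.

238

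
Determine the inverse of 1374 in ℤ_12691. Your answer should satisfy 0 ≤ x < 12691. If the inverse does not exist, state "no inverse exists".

8747

Run Euclid on (12691, 1374):
12691 = 9×1374 + 325
1374 = 4×325 + 74
325 = 4×74 + 29
74 = 2×29 + 16
29 = 1×16 + 13
16 = 1×13 + 3
13 = 4×3 + 1
3 = 3×1 + 0
Since gcd(1374, 12691) = 1, back-substitute to write 1 as a combination:
1 = 13 − 4·3
1 = −4·16 + 5·13
1 = 5·29 − 9·16
1 = −9·74 + 23·29
1 = 23·325 − 101·74
1 = −101·1374 + 427·325
1 = 427·12691 − 3944·1374
Hence 1374⁻¹ ≡ -3944 ≡ 8747 (mod 12691).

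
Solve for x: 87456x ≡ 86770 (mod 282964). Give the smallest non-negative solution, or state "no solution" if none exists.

gcd(87456, 282964):
282964 = 3*87456 + 20596
87456 = 4*20596 + 5072
20596 = 4*5072 + 308
5072 = 16*308 + 144
308 = 2*144 + 20
144 = 7*20 + 4
20 = 5*4 + 0
gcd = 4, but 4 ∤ 86770, so the congruence has no solution.

no solution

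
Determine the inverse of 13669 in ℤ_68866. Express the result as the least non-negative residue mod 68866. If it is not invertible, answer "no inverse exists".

59349

gcd(68866, 13669) by repeated division:
68866 = 5·13669 + 521
13669 = 26·521 + 123
521 = 4·123 + 29
123 = 4·29 + 7
29 = 4·7 + 1
7 = 7·1 + 0
gcd = 1, so the inverse exists. Back-substitute:
1 = 29 − 4·7
1 = −4·123 + 17·29
1 = 17·521 − 72·123
1 = −72·13669 + 1889·521
1 = 1889·68866 − 9517·13669
Hence 13669⁻¹ ≡ -9517 ≡ 59349 (mod 68866).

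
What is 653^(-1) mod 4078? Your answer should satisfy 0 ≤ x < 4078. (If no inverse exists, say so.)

gcd(4078, 653) by repeated division:
4078 = 6*653 + 160
653 = 4*160 + 13
160 = 12*13 + 4
13 = 3*4 + 1
4 = 4*1 + 0
The gcd is 1. Working backward:
1 = 13 − 3·4
1 = −3·160 + 37·13
1 = 37·653 − 151·160
1 = −151·4078 + 943·653
So 653·943 ≡ 1 (mod 4078).

943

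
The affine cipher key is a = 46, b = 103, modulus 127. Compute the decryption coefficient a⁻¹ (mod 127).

58

Run Euclid on (127, 46):
127 = 2×46 + 35
46 = 1×35 + 11
35 = 3×11 + 2
11 = 5×2 + 1
2 = 2×1 + 0
The gcd is 1. Working backward:
1 = 11 − 5·2
1 = −5·35 + 16·11
1 = 16·46 − 21·35
1 = −21·127 + 58·46
So 46·58 ≡ 1 (mod 127).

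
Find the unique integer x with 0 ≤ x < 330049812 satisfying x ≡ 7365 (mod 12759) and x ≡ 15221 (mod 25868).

Write x = 7365 + 12759·k. Then 12759·k ≡ 15221 − 7365 ≡ 7856 (mod 25868).
Need 12759⁻¹ mod 25868. Extended Euclid on (25868, 12759):
25868 = 2*12759 + 350
12759 = 36*350 + 159
350 = 2*159 + 32
159 = 4*32 + 31
32 = 1*31 + 1
31 = 31*1 + 0
Back-substitute:
1 = 32 − 31
1 = −159 + 5·32
1 = 5·350 − 11·159
1 = −11·12759 + 401·350
1 = 401·25868 − 813·12759
12759⁻¹ ≡ 25055 (mod 25868), so k ≡ 25055·7856 ≡ 2468 (mod 25868).
x = 7365 + 12759·2468 = 31496577.

31496577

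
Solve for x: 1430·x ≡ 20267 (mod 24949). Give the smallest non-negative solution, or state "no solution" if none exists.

First find gcd(1430, 24949):
24949 = 17*1430 + 639
1430 = 2*639 + 152
639 = 4*152 + 31
152 = 4*31 + 28
31 = 1*28 + 3
28 = 9*3 + 1
3 = 3*1 + 0
gcd = 1, so a unique solution mod 24949 exists.
Back-substitute for the Bézout coefficients:
1 = 28 − 9·3
1 = −9·31 + 10·28
1 = 10·152 − 49·31
1 = −49·639 + 206·152
1 = 206·1430 − 461·639
1 = −461·24949 + 8043·1430
So 1430·(8043) ≡ 1 (mod 24949), giving 1430⁻¹ ≡ 8043.
x ≡ 1430⁻¹·20267 ≡ 8043·20267 ≡ 15664 (mod 24949).

15664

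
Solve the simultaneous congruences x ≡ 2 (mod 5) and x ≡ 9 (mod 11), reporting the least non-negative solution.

Write x = 2 + 5·k. Then 5·k ≡ 9 − 2 ≡ 7 (mod 11).
Need 5⁻¹ mod 11. Extended Euclid on (11, 5):
11 = 2*5 + 1
5 = 5*1 + 0
Back-substitute:
1 = 11 − 2·5
5⁻¹ ≡ 9 (mod 11), so k ≡ 9·7 ≡ 8 (mod 11).
x = 2 + 5·8 = 42.

42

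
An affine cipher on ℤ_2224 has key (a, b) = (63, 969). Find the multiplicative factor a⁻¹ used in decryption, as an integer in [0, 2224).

Extended Euclidean algorithm:
2224 = 35×63 + 19
63 = 3×19 + 6
19 = 3×6 + 1
6 = 6×1 + 0
gcd = 1, so the inverse exists. Back-substitute:
1 = 19 − 3·6
1 = −3·63 + 10·19
1 = 10·2224 − 353·63
Thus 63·(-353) ≡ 1 (mod 2224); reducing, -353 mod 2224 = 1871.

1871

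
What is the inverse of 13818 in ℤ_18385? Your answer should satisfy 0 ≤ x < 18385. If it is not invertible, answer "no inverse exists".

4557

Apply the Euclidean algorithm to 18385 and 13818:
18385 = 1*13818 + 4567
13818 = 3*4567 + 117
4567 = 39*117 + 4
117 = 29*4 + 1
4 = 4*1 + 0
gcd = 1, so the inverse exists. Back-substitute:
1 = 117 − 29·4
1 = −29·4567 + 1132·117
1 = 1132·13818 − 3425·4567
1 = −3425·18385 + 4557·13818
So 13818·4557 ≡ 1 (mod 18385).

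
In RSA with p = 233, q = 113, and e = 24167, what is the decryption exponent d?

φ(n) = (p−1)(q−1) = 232·112 = 25984.
Need d with 24167·d ≡ 1 (mod 25984). Apply the extended Euclidean algorithm:
25984 = 1·24167 + 1817
24167 = 13·1817 + 546
1817 = 3·546 + 179
546 = 3·179 + 9
179 = 19·9 + 8
9 = 1·8 + 1
8 = 8·1 + 0
Back-substitute:
1 = 9 − 8
1 = −179 + 20·9
1 = 20·546 − 61·179
1 = −61·1817 + 203·546
1 = 203·24167 − 2700·1817
1 = −2700·25984 + 2903·24167
So 24167·2903 ≡ 1 (mod 25984), hence d = 2903.

2903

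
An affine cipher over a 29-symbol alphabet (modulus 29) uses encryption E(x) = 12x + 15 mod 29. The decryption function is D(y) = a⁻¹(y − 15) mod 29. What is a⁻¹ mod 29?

17

gcd(29, 12) by repeated division:
29 = 2·12 + 5
12 = 2·5 + 2
5 = 2·2 + 1
2 = 2·1 + 0
Since gcd(12, 29) = 1, back-substitute to write 1 as a combination:
1 = 5 − 2·2
1 = −2·12 + 5·5
1 = 5·29 − 12·12
Hence 12⁻¹ ≡ -12 ≡ 17 (mod 29).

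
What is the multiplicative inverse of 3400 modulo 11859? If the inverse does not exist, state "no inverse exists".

gcd(11859, 3400) by repeated division:
11859 = 3×3400 + 1659
3400 = 2×1659 + 82
1659 = 20×82 + 19
82 = 4×19 + 6
19 = 3×6 + 1
6 = 6×1 + 0
Since gcd(3400, 11859) = 1, back-substitute to write 1 as a combination:
1 = 19 − 3·6
1 = −3·82 + 13·19
1 = 13·1659 − 263·82
1 = −263·3400 + 539·1659
1 = 539·11859 − 1880·3400
So 3400·(-1880) ≡ 1 (mod 11859), and -1880 ≡ 9979 (mod 11859).

9979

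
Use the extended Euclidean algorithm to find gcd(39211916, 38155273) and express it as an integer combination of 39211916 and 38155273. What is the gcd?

1

Apply Euclid's algorithm to 39211916 and 38155273:
39211916 = 1×38155273 + 1056643
38155273 = 36×1056643 + 116125
1056643 = 9×116125 + 11518
116125 = 10×11518 + 945
11518 = 12×945 + 178
945 = 5×178 + 55
178 = 3×55 + 13
55 = 4×13 + 3
13 = 4×3 + 1
3 = 3×1 + 0
gcd(39211916, 38155273) = 1.
Working backward:
1 = 13 − 4·3
1 = −4·55 + 17·13
1 = 17·178 − 55·55
1 = −55·945 + 292·178
1 = 292·11518 − 3559·945
1 = −3559·116125 + 35882·11518
1 = 35882·1056643 − 326497·116125
1 = −326497·38155273 + 11789774·1056643
1 = 11789774·39211916 − 12116271·38155273
So 1 = (11789774)·39211916 + (-12116271)·38155273.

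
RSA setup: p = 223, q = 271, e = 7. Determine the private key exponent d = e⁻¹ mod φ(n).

φ(n) = (p−1)(q−1) = 222·270 = 59940.
Need d with 7·d ≡ 1 (mod 59940). Apply the extended Euclidean algorithm:
59940 = 8562·7 + 6
7 = 1·6 + 1
6 = 6·1 + 0
Back-substitute:
1 = 7 − 6
1 = −59940 + 8563·7
So 7·8563 ≡ 1 (mod 59940), hence d = 8563.

8563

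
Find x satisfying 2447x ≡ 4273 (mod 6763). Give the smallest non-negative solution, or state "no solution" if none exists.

First find gcd(2447, 6763):
6763 = 2*2447 + 1869
2447 = 1*1869 + 578
1869 = 3*578 + 135
578 = 4*135 + 38
135 = 3*38 + 21
38 = 1*21 + 17
21 = 1*17 + 4
17 = 4*4 + 1
4 = 4*1 + 0
gcd = 1, so a unique solution mod 6763 exists.
Back-substitute for the Bézout coefficients:
1 = 17 − 4·4
1 = −4·21 + 5·17
1 = 5·38 − 9·21
1 = −9·135 + 32·38
1 = 32·578 − 137·135
1 = −137·1869 + 443·578
1 = 443·2447 − 580·1869
1 = −580·6763 + 1603·2447
So 2447·(1603) ≡ 1 (mod 6763), giving 2447⁻¹ ≡ 1603.
x ≡ 2447⁻¹·4273 ≡ 1603·4273 ≡ 5463 (mod 6763).

5463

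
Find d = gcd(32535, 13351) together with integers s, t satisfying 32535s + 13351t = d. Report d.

Euclidean algorithm:
32535 = 2*13351 + 5833
13351 = 2*5833 + 1685
5833 = 3*1685 + 778
1685 = 2*778 + 129
778 = 6*129 + 4
129 = 32*4 + 1
4 = 4*1 + 0
gcd(32535, 13351) = 1.
Working backward:
1 = 129 − 32·4
1 = −32·778 + 193·129
1 = 193·1685 − 418·778
1 = −418·5833 + 1447·1685
1 = 1447·13351 − 3312·5833
1 = −3312·32535 + 8071·13351
So 1 = (-3312)·32535 + (8071)·13351.

1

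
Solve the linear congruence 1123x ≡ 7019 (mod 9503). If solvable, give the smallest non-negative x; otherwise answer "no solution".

1851

First find gcd(1123, 9503):
9503 = 8·1123 + 519
1123 = 2·519 + 85
519 = 6·85 + 9
85 = 9·9 + 4
9 = 2·4 + 1
4 = 4·1 + 0
gcd = 1, so a unique solution mod 9503 exists.
Back-substitute for the Bézout coefficients:
1 = 9 − 2·4
1 = −2·85 + 19·9
1 = 19·519 − 116·85
1 = −116·1123 + 251·519
1 = 251·9503 − 2124·1123
So 1123·(-2124) ≡ 1 (mod 9503), giving 1123⁻¹ ≡ 7379.
x ≡ 1123⁻¹·7019 ≡ 7379·7019 ≡ 1851 (mod 9503).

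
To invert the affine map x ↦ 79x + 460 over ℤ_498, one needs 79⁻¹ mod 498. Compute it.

gcd(498, 79) by repeated division:
498 = 6*79 + 24
79 = 3*24 + 7
24 = 3*7 + 3
7 = 2*3 + 1
3 = 3*1 + 0
Since gcd(79, 498) = 1, back-substitute to write 1 as a combination:
1 = 7 − 2·3
1 = −2·24 + 7·7
1 = 7·79 − 23·24
1 = −23·498 + 145·79
So 79·145 ≡ 1 (mod 498).

145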